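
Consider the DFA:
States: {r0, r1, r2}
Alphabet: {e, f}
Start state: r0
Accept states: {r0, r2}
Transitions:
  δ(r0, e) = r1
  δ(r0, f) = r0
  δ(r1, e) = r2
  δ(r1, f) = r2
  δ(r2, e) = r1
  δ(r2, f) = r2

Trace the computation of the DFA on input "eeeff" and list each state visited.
read 'e': r0 → r1
  read 'e': r1 → r2
  read 'e': r2 → r1
  read 'f': r1 → r2
  read 'f': r2 → r2
r0 -> r1 -> r2 -> r1 -> r2 -> r2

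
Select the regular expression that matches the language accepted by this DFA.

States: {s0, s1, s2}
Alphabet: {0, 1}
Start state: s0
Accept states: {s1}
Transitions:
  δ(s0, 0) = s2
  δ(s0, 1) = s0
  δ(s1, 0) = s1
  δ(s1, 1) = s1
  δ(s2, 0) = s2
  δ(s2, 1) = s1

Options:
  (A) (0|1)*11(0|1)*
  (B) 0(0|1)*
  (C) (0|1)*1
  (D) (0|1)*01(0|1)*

Check each option against the DFA on short strings; one disagreement eliminates an option:
  (A) (0|1)*11(0|1)*: on '01' the DFA goes s0 → s2 → s1 and accepts (s1 ∈ Accept), but the regex does not match it → eliminate
  (B) 0(0|1)*: on '0' the DFA goes s0 → s2 and rejects (s2 ∉ Accept), but the regex matches it → eliminate
  (C) (0|1)*1: on '1' the DFA goes s0 → s0 and rejects (s0 ∉ Accept), but the regex matches it → eliminate
  (D) (0|1)*01(0|1)*: agrees with the DFA on every string of length ≤ 6
Only (D) is consistent with the DFA.
(D) (0|1)*01(0|1)*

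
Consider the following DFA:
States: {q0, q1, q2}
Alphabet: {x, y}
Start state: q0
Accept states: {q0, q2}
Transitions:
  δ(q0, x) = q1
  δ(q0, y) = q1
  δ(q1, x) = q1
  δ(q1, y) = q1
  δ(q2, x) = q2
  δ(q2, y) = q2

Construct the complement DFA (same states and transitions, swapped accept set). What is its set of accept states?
Complement accept states = All states \ Original accept states
= {q0, q1, q2} \ {q0, q2}
{q1}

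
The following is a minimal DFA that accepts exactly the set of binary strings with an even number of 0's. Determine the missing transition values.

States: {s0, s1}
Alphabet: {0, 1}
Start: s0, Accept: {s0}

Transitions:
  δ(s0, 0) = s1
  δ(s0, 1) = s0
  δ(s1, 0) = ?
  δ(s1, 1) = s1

From the language and accept set, identify what each state tracks — s0: even number of 0's so far; s1: odd number of 0's so far.
Each missing δ(q, a) is the state matching the new tracked value after reading a.
δ(s1, 0) = s0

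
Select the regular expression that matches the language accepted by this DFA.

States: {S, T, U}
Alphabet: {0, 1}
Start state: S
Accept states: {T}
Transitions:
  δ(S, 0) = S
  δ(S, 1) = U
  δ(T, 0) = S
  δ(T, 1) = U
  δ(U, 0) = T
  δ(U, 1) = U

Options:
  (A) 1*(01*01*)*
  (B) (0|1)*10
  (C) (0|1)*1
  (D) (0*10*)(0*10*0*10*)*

Check each option against the DFA on short strings; one disagreement eliminates an option:
  (A) 1*(01*01*)*: on ε the DFA stays in S and rejects (S ∉ Accept), but the regex matches it → eliminate
  (B) (0|1)*10: agrees with the DFA on every string of length ≤ 6
  (C) (0|1)*1: on '1' the DFA goes S → U and rejects (U ∉ Accept), but the regex matches it → eliminate
  (D) (0*10*)(0*10*0*10*)*: on '1' the DFA goes S → U and rejects (U ∉ Accept), but the regex matches it → eliminate
Only (B) is consistent with the DFA.
(B) (0|1)*10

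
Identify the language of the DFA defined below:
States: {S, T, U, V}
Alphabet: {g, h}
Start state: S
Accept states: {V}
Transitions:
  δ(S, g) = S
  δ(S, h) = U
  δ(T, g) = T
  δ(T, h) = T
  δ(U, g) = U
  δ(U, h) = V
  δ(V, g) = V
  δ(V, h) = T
Testing a few strings:
  'h' → reject
  'g' → reject
  'ghg' → reject
  'hhhg' → reject
State roles: S=zero h's; T=≥ three h's (dead); U=one h; V=two h's
All strings over {g,h} containing exactly two h's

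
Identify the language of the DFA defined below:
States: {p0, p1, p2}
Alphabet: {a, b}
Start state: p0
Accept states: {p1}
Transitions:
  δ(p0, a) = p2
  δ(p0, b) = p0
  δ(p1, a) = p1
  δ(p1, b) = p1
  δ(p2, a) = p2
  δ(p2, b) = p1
Testing a few strings:
  'bab' → accept
  'b' → reject
  'ba' → reject
  'ab' → accept
State roles: p0=no a seen yet; p1=substring ab seen; p2=seen a a, waiting for b
All strings over {a,b} containing the substring ab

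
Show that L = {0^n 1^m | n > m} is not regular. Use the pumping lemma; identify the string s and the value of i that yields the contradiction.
Assume L is regular with pumping length p. Idea: pumping down the 0-block drops the 0-count to at most the 1-count.
Choose s = 0^(p+1) 1^p ∈ L (|s| = 2p+1 ≥ p). By the pumping lemma, s = xyz with |xy| ≤ p, |y| > 0, so y = 0^k with k ≥ 1. Take i = 0: xz = 0^(p+1−k) 1^p. Since k ≥ 1, p+1−k ≤ p, so the number of 0's is no longer strictly greater than the number of 1's, hence xz ∉ L.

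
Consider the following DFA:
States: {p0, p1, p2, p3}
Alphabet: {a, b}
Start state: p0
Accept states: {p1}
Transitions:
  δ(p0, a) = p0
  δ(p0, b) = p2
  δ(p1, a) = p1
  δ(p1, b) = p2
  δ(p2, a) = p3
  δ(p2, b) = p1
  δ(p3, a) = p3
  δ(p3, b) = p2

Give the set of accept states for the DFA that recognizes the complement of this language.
Complement accept states = All states \ Original accept states
= {p0, p1, p2, p3} \ {p1}
{p0, p2, p3}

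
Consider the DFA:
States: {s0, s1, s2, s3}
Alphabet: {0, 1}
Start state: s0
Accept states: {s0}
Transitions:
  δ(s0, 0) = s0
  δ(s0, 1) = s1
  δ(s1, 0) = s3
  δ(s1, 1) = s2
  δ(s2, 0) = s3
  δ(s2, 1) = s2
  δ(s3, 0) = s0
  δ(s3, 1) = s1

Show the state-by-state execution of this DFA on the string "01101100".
read '0': s0 → s0
  read '1': s0 → s1
  read '1': s1 → s2
  read '0': s2 → s3
  read '1': s3 → s1
  read '1': s1 → s2
  read '0': s2 → s3
  read '0': s3 → s0
s0 -> s0 -> s1 -> s2 -> s3 -> s1 -> s2 -> s3 -> s0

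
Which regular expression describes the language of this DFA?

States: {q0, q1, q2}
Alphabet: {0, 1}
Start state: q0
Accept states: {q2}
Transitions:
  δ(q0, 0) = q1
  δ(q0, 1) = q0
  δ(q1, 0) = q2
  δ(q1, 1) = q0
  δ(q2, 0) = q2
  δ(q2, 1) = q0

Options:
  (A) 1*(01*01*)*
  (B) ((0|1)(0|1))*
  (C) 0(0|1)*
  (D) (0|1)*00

Check each option against the DFA on short strings; one disagreement eliminates an option:
  (A) 1*(01*01*)*: on ε the DFA stays in q0 and rejects (q0 ∉ Accept), but the regex matches it → eliminate
  (B) ((0|1)(0|1))*: on ε the DFA stays in q0 and rejects (q0 ∉ Accept), but the regex matches it → eliminate
  (C) 0(0|1)*: on '0' the DFA goes q0 → q1 and rejects (q1 ∉ Accept), but the regex matches it → eliminate
  (D) (0|1)*00: agrees with the DFA on every string of length ≤ 6
Only (D) is consistent with the DFA.
(D) (0|1)*00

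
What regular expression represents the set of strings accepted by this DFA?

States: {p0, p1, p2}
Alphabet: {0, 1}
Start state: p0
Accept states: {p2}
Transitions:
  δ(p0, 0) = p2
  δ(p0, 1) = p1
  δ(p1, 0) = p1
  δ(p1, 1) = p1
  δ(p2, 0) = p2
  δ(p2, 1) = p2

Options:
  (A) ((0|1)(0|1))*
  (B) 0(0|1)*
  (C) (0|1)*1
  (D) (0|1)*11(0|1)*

Check each option against the DFA on short strings; one disagreement eliminates an option:
  (A) ((0|1)(0|1))*: on ε the DFA stays in p0 and rejects (p0 ∉ Accept), but the regex matches it → eliminate
  (B) 0(0|1)*: agrees with the DFA on every string of length ≤ 6
  (C) (0|1)*1: on '0' the DFA goes p0 → p2 and accepts (p2 ∈ Accept), but the regex does not match it → eliminate
  (D) (0|1)*11(0|1)*: on '0' the DFA goes p0 → p2 and accepts (p2 ∈ Accept), but the regex does not match it → eliminate
Only (B) is consistent with the DFA.
(B) 0(0|1)*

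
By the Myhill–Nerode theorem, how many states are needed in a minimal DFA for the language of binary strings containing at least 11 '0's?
By Myhill–Nerode, count the distinguishable equivalence classes: 12 classes — having seen 0, 1, …, 10, or ≥11 copies of '0'; any two classes i < j (j ≤ 11) are distinguished by the string 0^(11−j), which takes class j to 11 copies (accepted) but leaves class i below 11 (rejected).
12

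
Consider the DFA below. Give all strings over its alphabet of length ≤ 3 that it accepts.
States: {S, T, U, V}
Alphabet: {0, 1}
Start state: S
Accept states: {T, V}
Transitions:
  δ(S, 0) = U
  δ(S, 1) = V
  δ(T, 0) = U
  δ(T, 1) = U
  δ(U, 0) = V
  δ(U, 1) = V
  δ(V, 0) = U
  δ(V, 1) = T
1, 00, 01, 11, 001, 011, 100, 101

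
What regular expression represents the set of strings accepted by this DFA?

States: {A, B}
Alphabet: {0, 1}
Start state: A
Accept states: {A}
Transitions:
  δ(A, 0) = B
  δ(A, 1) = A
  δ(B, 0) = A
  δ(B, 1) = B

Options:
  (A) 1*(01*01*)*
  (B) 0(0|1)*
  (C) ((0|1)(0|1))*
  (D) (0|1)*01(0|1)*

Check each option against the DFA on short strings; one disagreement eliminates an option:
  (A) 1*(01*01*)*: agrees with the DFA on every string of length ≤ 6
  (B) 0(0|1)*: on ε the DFA stays in A and accepts (A ∈ Accept), but the regex does not match it → eliminate
  (C) ((0|1)(0|1))*: on '1' the DFA goes A → A and accepts (A ∈ Accept), but the regex does not match it → eliminate
  (D) (0|1)*01(0|1)*: on ε the DFA stays in A and accepts (A ∈ Accept), but the regex does not match it → eliminate
Only (A) is consistent with the DFA.
(A) 1*(01*01*)*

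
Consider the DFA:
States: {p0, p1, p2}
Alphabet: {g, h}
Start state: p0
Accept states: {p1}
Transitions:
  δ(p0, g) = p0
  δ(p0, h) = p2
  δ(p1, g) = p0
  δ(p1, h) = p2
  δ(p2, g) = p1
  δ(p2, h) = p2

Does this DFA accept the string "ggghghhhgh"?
Processing string "ggghghhhgh":
  p0 --g--> p0
  p0 --g--> p0
  p0 --g--> p0
  p0 --h--> p2
  p2 --g--> p1
  p1 --h--> p2
  p2 --h--> p2
  p2 --h--> p2
  p2 --g--> p1
  p1 --h--> p2
Final state: p2
Accept states: {p1}
No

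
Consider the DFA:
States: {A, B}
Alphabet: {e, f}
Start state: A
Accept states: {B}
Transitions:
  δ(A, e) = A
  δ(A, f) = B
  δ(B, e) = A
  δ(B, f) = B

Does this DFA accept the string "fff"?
Processing string "fff":
  A --f--> B
  B --f--> B
  B --f--> B
Final state: B
Accept states: {B}
Yes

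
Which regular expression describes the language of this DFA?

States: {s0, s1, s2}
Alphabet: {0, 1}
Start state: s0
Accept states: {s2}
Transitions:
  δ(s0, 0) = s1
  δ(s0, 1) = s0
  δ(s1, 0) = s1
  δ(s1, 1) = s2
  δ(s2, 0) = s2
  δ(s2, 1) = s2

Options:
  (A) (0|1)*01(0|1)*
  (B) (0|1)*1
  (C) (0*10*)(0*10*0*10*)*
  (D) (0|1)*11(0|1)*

Check each option against the DFA on short strings; one disagreement eliminates an option:
  (A) (0|1)*01(0|1)*: agrees with the DFA on every string of length ≤ 6
  (B) (0|1)*1: on '1' the DFA goes s0 → s0 and rejects (s0 ∉ Accept), but the regex matches it → eliminate
  (C) (0*10*)(0*10*0*10*)*: on '1' the DFA goes s0 → s0 and rejects (s0 ∉ Accept), but the regex matches it → eliminate
  (D) (0|1)*11(0|1)*: on '01' the DFA goes s0 → s1 → s2 and accepts (s2 ∈ Accept), but the regex does not match it → eliminate
Only (A) is consistent with the DFA.
(A) (0|1)*01(0|1)*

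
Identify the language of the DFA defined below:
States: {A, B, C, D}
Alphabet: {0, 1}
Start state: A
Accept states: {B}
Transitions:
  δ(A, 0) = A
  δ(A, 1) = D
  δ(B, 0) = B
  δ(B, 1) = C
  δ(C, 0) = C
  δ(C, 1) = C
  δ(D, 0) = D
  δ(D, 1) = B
Testing a few strings:
  '1' → reject
  '0' → reject
  '001' → reject
  '011' → accept
State roles: A=zero 1's; B=two 1's; C=≥ three 1's (dead); D=one 1
All binary strings containing exactly two 1's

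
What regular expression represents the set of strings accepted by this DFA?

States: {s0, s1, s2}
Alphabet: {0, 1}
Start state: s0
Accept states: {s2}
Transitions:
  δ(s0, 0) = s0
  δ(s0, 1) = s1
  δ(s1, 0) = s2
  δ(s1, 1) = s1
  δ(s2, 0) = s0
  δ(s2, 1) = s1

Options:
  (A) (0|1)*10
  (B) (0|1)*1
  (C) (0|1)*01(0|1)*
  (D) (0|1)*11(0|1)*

Check each option against the DFA on short strings; one disagreement eliminates an option:
  (A) (0|1)*10: agrees with the DFA on every string of length ≤ 6
  (B) (0|1)*1: on '1' the DFA goes s0 → s1 and rejects (s1 ∉ Accept), but the regex matches it → eliminate
  (C) (0|1)*01(0|1)*: on '01' the DFA goes s0 → s0 → s1 and rejects (s1 ∉ Accept), but the regex matches it → eliminate
  (D) (0|1)*11(0|1)*: on '10' the DFA goes s0 → s1 → s2 and accepts (s2 ∈ Accept), but the regex does not match it → eliminate
Only (A) is consistent with the DFA.
(A) (0|1)*10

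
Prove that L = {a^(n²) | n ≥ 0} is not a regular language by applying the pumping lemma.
Assume L is regular with pumping length p. Idea: pumping adds a fixed amount, but gaps between consecutive squares grow.
Choose s = a^(p²) (length p² ≥ p). By the pumping lemma, s = xyz with |xy| ≤ p, |y| > 0, so |y| = k with 1 ≤ k ≤ p. Then |xy²z| = p²+k. Since p² < p²+k ≤ p²+p < (p+1)², the length p²+k lies strictly between consecutive squares, so it is not a perfect square and xy²z ∉ L.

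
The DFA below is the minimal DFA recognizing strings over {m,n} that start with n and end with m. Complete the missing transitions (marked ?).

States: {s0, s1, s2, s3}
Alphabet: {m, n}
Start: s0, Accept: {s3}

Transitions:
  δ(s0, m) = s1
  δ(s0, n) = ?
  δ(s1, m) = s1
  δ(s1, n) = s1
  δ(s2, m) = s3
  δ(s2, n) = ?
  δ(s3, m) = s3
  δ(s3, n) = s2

From the language and accept set, identify what each state tracks — s0: no input read; s1: started with m (dead); s2: started with n, last symbol n; s3: started with n, last symbol m.
Each missing δ(q, a) is the state matching the new tracked value after reading a.
δ(s0, n) = s2; δ(s2, n) = s2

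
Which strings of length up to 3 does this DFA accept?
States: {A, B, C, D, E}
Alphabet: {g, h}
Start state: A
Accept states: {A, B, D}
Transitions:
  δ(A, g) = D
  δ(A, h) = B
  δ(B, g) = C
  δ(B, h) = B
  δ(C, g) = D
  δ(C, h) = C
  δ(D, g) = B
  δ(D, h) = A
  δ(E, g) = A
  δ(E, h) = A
ε, g, h, gg, gh, hh, ggh, ghg, ghh, hgg, hhh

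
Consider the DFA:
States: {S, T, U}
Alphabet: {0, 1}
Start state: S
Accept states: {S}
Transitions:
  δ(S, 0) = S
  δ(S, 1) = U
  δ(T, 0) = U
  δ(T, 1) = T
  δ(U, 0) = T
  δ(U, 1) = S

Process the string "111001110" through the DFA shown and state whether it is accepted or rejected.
Processing string "111001110":
  S --1--> U
  U --1--> S
  S --1--> U
  U --0--> T
  T --0--> U
  U --1--> S
  S --1--> U
  U --1--> S
  S --0--> S
Final state: S
Accept states: {S}
Yes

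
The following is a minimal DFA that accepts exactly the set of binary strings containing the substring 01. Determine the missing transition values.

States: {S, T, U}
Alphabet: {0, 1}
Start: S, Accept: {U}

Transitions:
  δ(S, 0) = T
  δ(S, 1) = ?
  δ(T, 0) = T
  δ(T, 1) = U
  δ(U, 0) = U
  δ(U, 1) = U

From the language and accept set, identify what each state tracks — S: no 0 seen yet; T: seen a 0, waiting for 1; U: substring 01 seen.
Each missing δ(q, a) is the state matching the new tracked value after reading a.
δ(S, 1) = S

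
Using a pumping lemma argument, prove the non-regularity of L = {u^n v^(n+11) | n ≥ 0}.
Assume L is regular with pumping length p. Idea: pumping the u-block breaks the fixed offset of 11.
Choose s = u^p v^(p+11) ∈ L. By the pumping lemma, s = xyz with |xy| ≤ p, |y| > 0, so y = u^k with k ≥ 1. Then xy²z = u^(p+k) v^(p+11). For this to be in L we would need p+11 = (p+k)+11, i.e. k = 0, contradicting k ≥ 1. So xy²z ∉ L.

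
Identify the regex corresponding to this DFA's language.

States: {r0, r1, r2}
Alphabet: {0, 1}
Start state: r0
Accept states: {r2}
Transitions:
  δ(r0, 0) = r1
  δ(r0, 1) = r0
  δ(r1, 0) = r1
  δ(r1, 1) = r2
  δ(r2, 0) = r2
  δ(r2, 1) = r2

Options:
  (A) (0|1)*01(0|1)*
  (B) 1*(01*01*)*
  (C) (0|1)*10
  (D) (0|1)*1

Check each option against the DFA on short strings; one disagreement eliminates an option:
  (A) (0|1)*01(0|1)*: agrees with the DFA on every string of length ≤ 6
  (B) 1*(01*01*)*: on ε the DFA stays in r0 and rejects (r0 ∉ Accept), but the regex matches it → eliminate
  (C) (0|1)*10: on '01' the DFA goes r0 → r1 → r2 and accepts (r2 ∈ Accept), but the regex does not match it → eliminate
  (D) (0|1)*1: on '1' the DFA goes r0 → r0 and rejects (r0 ∉ Accept), but the regex matches it → eliminate
Only (A) is consistent with the DFA.
(A) (0|1)*01(0|1)*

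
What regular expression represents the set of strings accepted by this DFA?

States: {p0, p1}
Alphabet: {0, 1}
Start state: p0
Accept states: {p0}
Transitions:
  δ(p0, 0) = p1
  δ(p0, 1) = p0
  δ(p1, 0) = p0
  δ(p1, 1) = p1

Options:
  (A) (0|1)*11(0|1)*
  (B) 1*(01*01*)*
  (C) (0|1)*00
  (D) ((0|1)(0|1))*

Check each option against the DFA on short strings; one disagreement eliminates an option:
  (A) (0|1)*11(0|1)*: on ε the DFA stays in p0 and accepts (p0 ∈ Accept), but the regex does not match it → eliminate
  (B) 1*(01*01*)*: agrees with the DFA on every string of length ≤ 6
  (C) (0|1)*00: on ε the DFA stays in p0 and accepts (p0 ∈ Accept), but the regex does not match it → eliminate
  (D) ((0|1)(0|1))*: on '1' the DFA goes p0 → p0 and accepts (p0 ∈ Accept), but the regex does not match it → eliminate
Only (B) is consistent with the DFA.
(B) 1*(01*01*)*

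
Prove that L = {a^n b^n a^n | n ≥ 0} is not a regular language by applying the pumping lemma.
Assume L is regular with pumping length p. Idea: pumping the first a-block unbalances it against the other two.
Choose s = a^p b^p a^p ∈ L (|s| = 3p ≥ p). By the pumping lemma, s = xyz with |xy| ≤ p, |y| > 0, so y = a^k with k ≥ 1, inside the first a-block. Then xy²z = a^(p+k) b^p a^p. The first block has length p+k ≠ p, so the three block lengths are no longer equal and xy²z ∉ L.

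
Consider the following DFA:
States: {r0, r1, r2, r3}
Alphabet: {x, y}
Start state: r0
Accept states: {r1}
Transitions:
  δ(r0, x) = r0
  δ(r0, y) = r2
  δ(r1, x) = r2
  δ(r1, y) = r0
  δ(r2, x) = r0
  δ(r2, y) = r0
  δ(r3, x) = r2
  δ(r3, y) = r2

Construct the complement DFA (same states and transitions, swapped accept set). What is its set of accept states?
Complement accept states = All states \ Original accept states
= {r0, r1, r2, r3} \ {r1}
{r0, r2, r3}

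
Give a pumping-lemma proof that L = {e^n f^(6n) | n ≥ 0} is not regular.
Assume L is regular with pumping length p. Idea: pumping the e-block breaks the 1:6 ratio.
Choose s = e^p f^(6p) (length 7p ≥ p). By the pumping lemma, s = xyz with |xy| ≤ p, |y| > 0, so y = e^k with k ≥ 1. Then xy²z = e^(p+k) f^(6p). For this to be in L we would need 6p = 6(p+k), i.e. 6k = 0, contradicting k ≥ 1. So xy²z ∉ L.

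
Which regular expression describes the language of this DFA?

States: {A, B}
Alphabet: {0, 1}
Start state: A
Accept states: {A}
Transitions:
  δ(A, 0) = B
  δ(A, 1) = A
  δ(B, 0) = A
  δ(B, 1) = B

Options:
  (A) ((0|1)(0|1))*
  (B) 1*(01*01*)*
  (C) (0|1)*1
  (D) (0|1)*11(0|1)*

Check each option against the DFA on short strings; one disagreement eliminates an option:
  (A) ((0|1)(0|1))*: on '1' the DFA goes A → A and accepts (A ∈ Accept), but the regex does not match it → eliminate
  (B) 1*(01*01*)*: agrees with the DFA on every string of length ≤ 6
  (C) (0|1)*1: on ε the DFA stays in A and accepts (A ∈ Accept), but the regex does not match it → eliminate
  (D) (0|1)*11(0|1)*: on ε the DFA stays in A and accepts (A ∈ Accept), but the regex does not match it → eliminate
Only (B) is consistent with the DFA.
(B) 1*(01*01*)*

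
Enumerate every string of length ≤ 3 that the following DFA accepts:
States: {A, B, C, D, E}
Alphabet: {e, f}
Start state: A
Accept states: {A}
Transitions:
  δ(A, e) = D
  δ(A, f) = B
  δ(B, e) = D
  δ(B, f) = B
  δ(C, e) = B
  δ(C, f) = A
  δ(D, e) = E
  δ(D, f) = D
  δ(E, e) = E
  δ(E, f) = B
ε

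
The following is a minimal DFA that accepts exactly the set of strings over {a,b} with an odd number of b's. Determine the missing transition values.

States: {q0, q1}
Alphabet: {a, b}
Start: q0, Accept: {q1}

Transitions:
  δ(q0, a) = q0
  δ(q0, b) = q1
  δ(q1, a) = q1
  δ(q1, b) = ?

From the language and accept set, identify what each state tracks — q0: even number of b's so far; q1: odd number of b's so far.
Each missing δ(q, a) is the state matching the new tracked value after reading a.
δ(q1, b) = q0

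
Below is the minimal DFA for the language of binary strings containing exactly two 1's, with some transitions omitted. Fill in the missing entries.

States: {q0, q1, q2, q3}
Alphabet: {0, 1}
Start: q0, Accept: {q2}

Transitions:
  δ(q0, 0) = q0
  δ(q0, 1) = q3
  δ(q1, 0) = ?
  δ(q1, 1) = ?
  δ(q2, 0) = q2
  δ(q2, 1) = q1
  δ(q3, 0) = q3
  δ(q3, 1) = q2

From the language and accept set, identify what each state tracks — q0: zero 1's; q1: ≥ three 1's (dead); q2: two 1's; q3: one 1.
Each missing δ(q, a) is the state matching the new tracked value after reading a.
δ(q1, 0) = q1; δ(q1, 1) = q1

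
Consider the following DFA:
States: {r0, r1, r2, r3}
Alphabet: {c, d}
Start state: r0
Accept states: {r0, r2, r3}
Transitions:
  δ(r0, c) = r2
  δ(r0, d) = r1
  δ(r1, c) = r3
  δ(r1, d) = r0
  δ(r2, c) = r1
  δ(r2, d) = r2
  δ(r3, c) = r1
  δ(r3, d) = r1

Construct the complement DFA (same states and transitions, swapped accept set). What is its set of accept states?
Complement accept states = All states \ Original accept states
= {r0, r1, r2, r3} \ {r0, r2, r3}
{r1}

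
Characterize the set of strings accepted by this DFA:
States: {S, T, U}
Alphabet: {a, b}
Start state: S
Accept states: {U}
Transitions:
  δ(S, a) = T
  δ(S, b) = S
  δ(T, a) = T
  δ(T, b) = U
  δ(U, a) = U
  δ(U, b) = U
Testing a few strings:
  'bb' → reject
  'baa' → reject
  'baaa' → reject
  'abb' → accept
State roles: S=no a seen yet; T=seen a a, waiting for b; U=substring ab seen
All strings over {a,b} containing the substring ab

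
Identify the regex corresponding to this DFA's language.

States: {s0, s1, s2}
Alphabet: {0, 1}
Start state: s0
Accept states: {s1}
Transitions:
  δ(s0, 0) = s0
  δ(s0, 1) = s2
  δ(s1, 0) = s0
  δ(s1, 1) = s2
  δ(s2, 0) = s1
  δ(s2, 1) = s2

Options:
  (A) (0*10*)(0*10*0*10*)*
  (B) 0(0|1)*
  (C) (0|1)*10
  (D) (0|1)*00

Check each option against the DFA on short strings; one disagreement eliminates an option:
  (A) (0*10*)(0*10*0*10*)*: on '1' the DFA goes s0 → s2 and rejects (s2 ∉ Accept), but the regex matches it → eliminate
  (B) 0(0|1)*: on '0' the DFA goes s0 → s0 and rejects (s0 ∉ Accept), but the regex matches it → eliminate
  (C) (0|1)*10: agrees with the DFA on every string of length ≤ 6
  (D) (0|1)*00: on '00' the DFA goes s0 → s0 → s0 and rejects (s0 ∉ Accept), but the regex matches it → eliminate
Only (C) is consistent with the DFA.
(C) (0|1)*10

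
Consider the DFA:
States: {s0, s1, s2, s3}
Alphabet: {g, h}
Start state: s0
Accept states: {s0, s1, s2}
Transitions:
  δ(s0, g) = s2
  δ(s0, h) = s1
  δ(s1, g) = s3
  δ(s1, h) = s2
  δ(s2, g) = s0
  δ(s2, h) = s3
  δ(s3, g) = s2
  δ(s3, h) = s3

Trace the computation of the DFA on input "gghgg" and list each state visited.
read 'g': s0 → s2
  read 'g': s2 → s0
  read 'h': s0 → s1
  read 'g': s1 → s3
  read 'g': s3 → s2
s0 -> s2 -> s0 -> s1 -> s3 -> s2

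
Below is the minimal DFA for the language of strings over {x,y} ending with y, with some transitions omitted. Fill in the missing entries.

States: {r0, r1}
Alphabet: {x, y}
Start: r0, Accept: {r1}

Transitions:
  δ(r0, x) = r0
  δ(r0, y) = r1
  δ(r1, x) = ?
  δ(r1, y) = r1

From the language and accept set, identify what each state tracks — r0: last symbol not y; r1: last symbol is y.
Each missing δ(q, a) is the state matching the new tracked value after reading a.
δ(r1, x) = r0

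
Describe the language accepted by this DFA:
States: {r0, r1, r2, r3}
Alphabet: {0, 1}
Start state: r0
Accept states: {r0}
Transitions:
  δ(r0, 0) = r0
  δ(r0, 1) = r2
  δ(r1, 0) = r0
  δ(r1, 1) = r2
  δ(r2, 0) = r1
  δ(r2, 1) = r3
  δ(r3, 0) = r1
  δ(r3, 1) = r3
Testing a few strings:
  '0111' → reject
  '111' → reject
  '00' → accept
  '0' → accept
State roles: r0=value ≡ 0 (mod 4); r1=value ≡ 2 (mod 4); r2=value ≡ 1 (mod 4); r3=value ≡ 3 (mod 4)
All binary strings representing a multiple of 4 (read in base 2; leading zeros allowed and ε counts as 0)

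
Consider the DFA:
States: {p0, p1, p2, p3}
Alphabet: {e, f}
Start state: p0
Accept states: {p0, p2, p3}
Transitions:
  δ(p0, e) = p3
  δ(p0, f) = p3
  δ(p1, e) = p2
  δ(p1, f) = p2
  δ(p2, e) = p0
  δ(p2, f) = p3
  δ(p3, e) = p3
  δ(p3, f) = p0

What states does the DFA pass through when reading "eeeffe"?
read 'e': p0 → p3
  read 'e': p3 → p3
  read 'e': p3 → p3
  read 'f': p3 → p0
  read 'f': p0 → p3
  read 'e': p3 → p3
p0 -> p3 -> p3 -> p3 -> p0 -> p3 -> p3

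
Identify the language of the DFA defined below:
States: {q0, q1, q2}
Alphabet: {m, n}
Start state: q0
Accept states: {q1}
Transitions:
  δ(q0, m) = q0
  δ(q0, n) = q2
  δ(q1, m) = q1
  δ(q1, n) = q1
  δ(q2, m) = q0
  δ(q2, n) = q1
Testing a few strings:
  'mmn' → reject
  'm' → reject
  'nnmn' → accept
  'n' → reject
State roles: q0=no progress toward nn; q1=substring nn seen; q2=one trailing n
All strings over {m,n} containing the substring nn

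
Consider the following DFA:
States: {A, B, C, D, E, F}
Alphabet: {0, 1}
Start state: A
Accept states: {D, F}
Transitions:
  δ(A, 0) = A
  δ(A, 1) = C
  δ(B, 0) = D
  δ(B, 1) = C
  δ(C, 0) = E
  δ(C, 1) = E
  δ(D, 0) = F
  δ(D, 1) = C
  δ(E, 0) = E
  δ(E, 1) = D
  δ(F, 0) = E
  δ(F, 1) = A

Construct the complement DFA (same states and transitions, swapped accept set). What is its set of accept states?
Complement accept states = All states \ Original accept states
= {A, B, C, D, E, F} \ {D, F}
{A, B, C, E}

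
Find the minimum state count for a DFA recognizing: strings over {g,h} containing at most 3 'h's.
By Myhill–Nerode, count the distinguishable equivalence classes: 5 classes — having seen 0, 1, …, 3, or >3 copies of 'h'; counts 0 through 3 are accepting and >3 is dead.
5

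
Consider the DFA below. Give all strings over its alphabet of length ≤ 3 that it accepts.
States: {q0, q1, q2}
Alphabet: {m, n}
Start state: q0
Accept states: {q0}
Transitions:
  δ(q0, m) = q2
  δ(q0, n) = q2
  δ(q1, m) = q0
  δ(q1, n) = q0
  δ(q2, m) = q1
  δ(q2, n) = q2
ε, mmm, mmn, nmm, nmn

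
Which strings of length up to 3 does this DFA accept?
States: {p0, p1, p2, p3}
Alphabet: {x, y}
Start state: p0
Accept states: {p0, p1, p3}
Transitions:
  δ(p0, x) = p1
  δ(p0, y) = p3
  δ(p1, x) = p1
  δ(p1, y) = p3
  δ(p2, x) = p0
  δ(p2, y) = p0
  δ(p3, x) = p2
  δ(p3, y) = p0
ε, x, y, xx, xy, yy, xxx, xxy, xyy, yxx, yxy, yyx, yyy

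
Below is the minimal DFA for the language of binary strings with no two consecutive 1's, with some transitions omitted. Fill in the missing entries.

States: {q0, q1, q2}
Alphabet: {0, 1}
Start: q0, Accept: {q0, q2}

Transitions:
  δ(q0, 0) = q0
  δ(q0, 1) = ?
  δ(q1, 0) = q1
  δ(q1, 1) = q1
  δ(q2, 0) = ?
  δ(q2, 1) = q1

From the language and accept set, identify what each state tracks — q0: last symbol not 1 (ok); q1: saw 11 (dead); q2: last symbol 1 (ok).
Each missing δ(q, a) is the state matching the new tracked value after reading a.
δ(q0, 1) = q2; δ(q2, 0) = q0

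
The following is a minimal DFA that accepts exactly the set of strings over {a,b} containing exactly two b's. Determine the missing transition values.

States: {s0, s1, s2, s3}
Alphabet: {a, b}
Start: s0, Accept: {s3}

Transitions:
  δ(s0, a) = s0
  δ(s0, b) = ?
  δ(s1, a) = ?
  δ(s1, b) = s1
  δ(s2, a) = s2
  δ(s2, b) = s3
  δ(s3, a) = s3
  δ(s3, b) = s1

From the language and accept set, identify what each state tracks — s0: zero b's; s1: ≥ three b's (dead); s2: one b; s3: two b's.
Each missing δ(q, a) is the state matching the new tracked value after reading a.
δ(s0, b) = s2; δ(s1, a) = s1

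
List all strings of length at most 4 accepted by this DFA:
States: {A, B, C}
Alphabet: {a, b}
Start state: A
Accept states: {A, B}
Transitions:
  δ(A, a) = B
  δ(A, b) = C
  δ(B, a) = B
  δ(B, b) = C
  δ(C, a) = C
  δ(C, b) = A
ε, a, aa, bb, aaa, abb, bab, bba, aaaa, aabb, abab, abba, baab, baba, bbaa, bbbb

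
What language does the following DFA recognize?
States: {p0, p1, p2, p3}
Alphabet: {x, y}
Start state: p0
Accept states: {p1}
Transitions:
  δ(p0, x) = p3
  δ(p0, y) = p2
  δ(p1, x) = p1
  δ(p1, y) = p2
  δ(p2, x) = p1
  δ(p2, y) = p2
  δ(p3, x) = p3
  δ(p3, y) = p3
Testing a few strings:
  'yx' → accept
  'x' → reject
  'yyy' → reject
  'yxyx' → accept
State roles: p0=no input read; p1=started with y, last symbol x; p2=started with y, last symbol y; p3=started with x (dead)
All strings over {x,y} that start with y and end with x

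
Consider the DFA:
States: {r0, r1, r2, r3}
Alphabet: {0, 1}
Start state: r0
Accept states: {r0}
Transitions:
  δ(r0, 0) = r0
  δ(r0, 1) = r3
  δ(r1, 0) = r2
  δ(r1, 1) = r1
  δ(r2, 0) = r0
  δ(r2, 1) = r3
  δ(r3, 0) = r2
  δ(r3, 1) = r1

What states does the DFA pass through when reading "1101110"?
read '1': r0 → r3
  read '1': r3 → r1
  read '0': r1 → r2
  read '1': r2 → r3
  read '1': r3 → r1
  read '1': r1 → r1
  read '0': r1 → r2
r0 -> r3 -> r1 -> r2 -> r3 -> r1 -> r1 -> r2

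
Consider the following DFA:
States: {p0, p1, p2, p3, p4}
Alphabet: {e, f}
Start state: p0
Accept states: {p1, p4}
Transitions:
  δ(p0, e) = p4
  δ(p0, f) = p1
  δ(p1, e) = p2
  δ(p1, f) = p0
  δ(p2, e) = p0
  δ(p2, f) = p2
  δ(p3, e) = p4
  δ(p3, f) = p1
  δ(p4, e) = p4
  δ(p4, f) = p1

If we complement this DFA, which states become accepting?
Complement accept states = All states \ Original accept states
= {p0, p1, p2, p3, p4} \ {p1, p4}
{p0, p2, p3}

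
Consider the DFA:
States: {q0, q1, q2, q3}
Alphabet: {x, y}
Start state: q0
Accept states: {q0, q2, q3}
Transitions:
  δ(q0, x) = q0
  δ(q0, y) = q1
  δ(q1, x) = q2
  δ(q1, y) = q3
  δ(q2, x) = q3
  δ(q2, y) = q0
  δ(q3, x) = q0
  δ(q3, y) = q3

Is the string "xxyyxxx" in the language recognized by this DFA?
Processing string "xxyyxxx":
  q0 --x--> q0
  q0 --x--> q0
  q0 --y--> q1
  q1 --y--> q3
  q3 --x--> q0
  q0 --x--> q0
  q0 --x--> q0
Final state: q0
Accept states: {q0, q2, q3}
Yes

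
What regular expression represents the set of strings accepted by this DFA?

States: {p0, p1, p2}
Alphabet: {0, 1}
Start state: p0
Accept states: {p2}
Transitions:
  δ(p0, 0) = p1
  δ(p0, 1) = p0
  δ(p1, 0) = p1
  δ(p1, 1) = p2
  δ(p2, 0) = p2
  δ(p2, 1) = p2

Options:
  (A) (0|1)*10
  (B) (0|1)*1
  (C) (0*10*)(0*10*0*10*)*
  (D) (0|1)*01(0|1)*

Check each option against the DFA on short strings; one disagreement eliminates an option:
  (A) (0|1)*10: on '01' the DFA goes p0 → p1 → p2 and accepts (p2 ∈ Accept), but the regex does not match it → eliminate
  (B) (0|1)*1: on '1' the DFA goes p0 → p0 and rejects (p0 ∉ Accept), but the regex matches it → eliminate
  (C) (0*10*)(0*10*0*10*)*: on '1' the DFA goes p0 → p0 and rejects (p0 ∉ Accept), but the regex matches it → eliminate
  (D) (0|1)*01(0|1)*: agrees with the DFA on every string of length ≤ 6
Only (D) is consistent with the DFA.
(D) (0|1)*01(0|1)*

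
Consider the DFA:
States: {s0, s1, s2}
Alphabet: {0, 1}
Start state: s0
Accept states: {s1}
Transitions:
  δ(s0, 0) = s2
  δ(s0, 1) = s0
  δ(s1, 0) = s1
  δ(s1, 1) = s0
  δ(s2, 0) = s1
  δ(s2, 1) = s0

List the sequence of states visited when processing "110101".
read '1': s0 → s0
  read '1': s0 → s0
  read '0': s0 → s2
  read '1': s2 → s0
  read '0': s0 → s2
  read '1': s2 → s0
s0 -> s0 -> s0 -> s2 -> s0 -> s2 -> s0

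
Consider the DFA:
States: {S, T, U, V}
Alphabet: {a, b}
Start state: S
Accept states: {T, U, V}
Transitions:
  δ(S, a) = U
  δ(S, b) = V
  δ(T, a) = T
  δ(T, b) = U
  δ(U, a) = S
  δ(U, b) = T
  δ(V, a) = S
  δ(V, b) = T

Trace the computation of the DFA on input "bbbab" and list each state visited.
read 'b': S → V
  read 'b': V → T
  read 'b': T → U
  read 'a': U → S
  read 'b': S → V
S -> V -> T -> U -> S -> V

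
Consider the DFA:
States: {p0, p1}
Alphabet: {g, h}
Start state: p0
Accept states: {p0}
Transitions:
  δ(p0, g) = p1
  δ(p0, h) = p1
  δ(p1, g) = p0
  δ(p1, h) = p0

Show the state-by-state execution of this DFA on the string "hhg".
read 'h': p0 → p1
  read 'h': p1 → p0
  read 'g': p0 → p1
p0 -> p1 -> p0 -> p1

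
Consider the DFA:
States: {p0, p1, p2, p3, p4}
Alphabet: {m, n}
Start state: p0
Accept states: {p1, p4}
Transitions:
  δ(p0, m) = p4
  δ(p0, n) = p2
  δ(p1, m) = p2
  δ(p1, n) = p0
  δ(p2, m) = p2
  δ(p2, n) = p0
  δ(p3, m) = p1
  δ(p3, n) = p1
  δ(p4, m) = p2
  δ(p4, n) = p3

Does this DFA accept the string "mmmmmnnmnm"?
Processing string "mmmmmnnmnm":
  p0 --m--> p4
  p4 --m--> p2
  p2 --m--> p2
  p2 --m--> p2
  p2 --m--> p2
  p2 --n--> p0
  p0 --n--> p2
  p2 --m--> p2
  p2 --n--> p0
  p0 --m--> p4
Final state: p4
Accept states: {p1, p4}
Yes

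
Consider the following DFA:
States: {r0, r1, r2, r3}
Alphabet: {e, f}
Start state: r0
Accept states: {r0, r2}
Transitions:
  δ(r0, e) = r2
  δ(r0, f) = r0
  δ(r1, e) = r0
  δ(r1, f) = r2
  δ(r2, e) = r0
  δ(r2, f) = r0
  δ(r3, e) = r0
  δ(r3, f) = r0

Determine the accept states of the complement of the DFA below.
Complement accept states = All states \ Original accept states
= {r0, r1, r2, r3} \ {r0, r2}
{r1, r3}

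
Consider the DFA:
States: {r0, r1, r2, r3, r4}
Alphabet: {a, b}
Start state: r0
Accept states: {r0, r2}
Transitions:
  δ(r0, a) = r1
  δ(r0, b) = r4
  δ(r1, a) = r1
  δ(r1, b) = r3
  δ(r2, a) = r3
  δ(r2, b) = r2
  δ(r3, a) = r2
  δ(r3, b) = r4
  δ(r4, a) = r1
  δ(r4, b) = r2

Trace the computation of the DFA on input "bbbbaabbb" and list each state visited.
read 'b': r0 → r4
  read 'b': r4 → r2
  read 'b': r2 → r2
  read 'b': r2 → r2
  read 'a': r2 → r3
  read 'a': r3 → r2
  read 'b': r2 → r2
  read 'b': r2 → r2
  read 'b': r2 → r2
r0 -> r4 -> r2 -> r2 -> r2 -> r3 -> r2 -> r2 -> r2 -> r2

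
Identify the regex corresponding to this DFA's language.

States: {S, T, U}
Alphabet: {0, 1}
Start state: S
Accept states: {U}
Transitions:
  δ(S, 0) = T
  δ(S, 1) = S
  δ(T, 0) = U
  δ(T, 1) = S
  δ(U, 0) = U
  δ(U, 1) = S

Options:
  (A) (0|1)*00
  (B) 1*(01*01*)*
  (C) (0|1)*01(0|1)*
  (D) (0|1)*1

Check each option against the DFA on short strings; one disagreement eliminates an option:
  (A) (0|1)*00: agrees with the DFA on every string of length ≤ 6
  (B) 1*(01*01*)*: on ε the DFA stays in S and rejects (S ∉ Accept), but the regex matches it → eliminate
  (C) (0|1)*01(0|1)*: on '00' the DFA goes S → T → U and accepts (U ∈ Accept), but the regex does not match it → eliminate
  (D) (0|1)*1: on '1' the DFA goes S → S and rejects (S ∉ Accept), but the regex matches it → eliminate
Only (A) is consistent with the DFA.
(A) (0|1)*00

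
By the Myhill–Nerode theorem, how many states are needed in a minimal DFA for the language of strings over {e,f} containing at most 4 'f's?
By Myhill–Nerode, count the distinguishable equivalence classes: 6 classes — having seen 0, 1, …, 4, or >4 copies of 'f'; counts 0 through 4 are accepting and >4 is dead.
6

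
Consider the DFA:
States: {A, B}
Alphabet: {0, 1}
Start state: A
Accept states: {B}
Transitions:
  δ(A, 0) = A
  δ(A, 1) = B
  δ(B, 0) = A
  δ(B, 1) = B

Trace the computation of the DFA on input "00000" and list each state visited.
read '0': A → A
  read '0': A → A
  read '0': A → A
  read '0': A → A
  read '0': A → A
A -> A -> A -> A -> A -> A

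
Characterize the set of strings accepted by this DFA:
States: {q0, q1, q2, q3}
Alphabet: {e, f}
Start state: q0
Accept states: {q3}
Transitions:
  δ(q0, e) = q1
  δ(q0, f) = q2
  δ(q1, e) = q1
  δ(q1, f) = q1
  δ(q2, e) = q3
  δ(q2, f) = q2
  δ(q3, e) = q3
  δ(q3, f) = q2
Testing a few strings:
  'eeee' → reject
  'ff' → reject
  'e' → reject
  'efe' → reject
State roles: q0=no input read; q1=started with e (dead); q2=started with f, last symbol f; q3=started with f, last symbol e
All strings over {e,f} that start with f and end with e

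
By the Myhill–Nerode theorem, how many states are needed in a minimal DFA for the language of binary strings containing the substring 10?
By Myhill–Nerode, count the distinguishable equivalence classes: 3 classes — one per longest suffix of the input that is a prefix of '10' (lengths 0 through 1), plus an absorbing 'already seen 10' class.
3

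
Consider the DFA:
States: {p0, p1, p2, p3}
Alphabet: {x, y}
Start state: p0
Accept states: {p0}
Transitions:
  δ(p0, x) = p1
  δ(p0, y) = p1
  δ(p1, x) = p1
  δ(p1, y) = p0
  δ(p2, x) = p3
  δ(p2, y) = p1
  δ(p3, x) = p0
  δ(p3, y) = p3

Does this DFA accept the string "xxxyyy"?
Processing string "xxxyyy":
  p0 --x--> p1
  p1 --x--> p1
  p1 --x--> p1
  p1 --y--> p0
  p0 --y--> p1
  p1 --y--> p0
Final state: p0
Accept states: {p0}
Yes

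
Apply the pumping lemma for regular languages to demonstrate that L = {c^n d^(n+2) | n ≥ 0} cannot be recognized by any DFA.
Assume L is regular with pumping length p. Idea: pumping the c-block breaks the fixed offset of 2.
Choose s = c^p d^(p+2) ∈ L. By the pumping lemma, s = xyz with |xy| ≤ p, |y| > 0, so y = c^k with k ≥ 1. Then xy²z = c^(p+k) d^(p+2). For this to be in L we would need p+2 = (p+k)+2, i.e. k = 0, contradicting k ≥ 1. So xy²z ∉ L.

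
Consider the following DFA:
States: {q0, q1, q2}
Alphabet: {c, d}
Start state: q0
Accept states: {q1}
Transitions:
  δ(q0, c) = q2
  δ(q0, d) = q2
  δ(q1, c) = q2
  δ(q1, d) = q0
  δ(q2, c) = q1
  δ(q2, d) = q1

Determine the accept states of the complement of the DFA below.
Complement accept states = All states \ Original accept states
= {q0, q1, q2} \ {q1}
{q0, q2}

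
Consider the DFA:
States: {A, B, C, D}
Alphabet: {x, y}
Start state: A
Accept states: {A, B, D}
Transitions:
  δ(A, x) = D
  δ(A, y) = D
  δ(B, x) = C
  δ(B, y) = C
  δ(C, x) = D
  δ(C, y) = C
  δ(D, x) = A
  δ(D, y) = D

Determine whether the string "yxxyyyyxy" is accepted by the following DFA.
Processing string "yxxyyyyxy":
  A --y--> D
  D --x--> A
  A --x--> D
  D --y--> D
  D --y--> D
  D --y--> D
  D --y--> D
  D --x--> A
  A --y--> D
Final state: D
Accept states: {A, B, D}
Yes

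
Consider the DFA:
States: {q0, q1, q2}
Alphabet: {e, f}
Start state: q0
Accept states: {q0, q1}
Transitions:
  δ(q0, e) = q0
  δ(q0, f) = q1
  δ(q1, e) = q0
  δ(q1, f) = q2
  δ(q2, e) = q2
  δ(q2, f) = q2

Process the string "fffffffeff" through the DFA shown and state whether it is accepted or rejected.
Processing string "fffffffeff":
  q0 --f--> q1
  q1 --f--> q2
  q2 --f--> q2
  q2 --f--> q2
  q2 --f--> q2
  q2 --f--> q2
  q2 --f--> q2
  q2 --e--> q2
  q2 --f--> q2
  q2 --f--> q2
Final state: q2
Accept states: {q0, q1}
No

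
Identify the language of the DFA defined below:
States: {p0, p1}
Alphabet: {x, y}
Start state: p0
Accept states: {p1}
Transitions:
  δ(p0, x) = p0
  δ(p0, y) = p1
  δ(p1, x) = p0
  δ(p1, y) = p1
Testing a few strings:
  'y' → accept
  'xx' → reject
  'x' → reject
  'yx' → reject
State roles: p0=last symbol not y; p1=last symbol is y
All strings over {x,y} ending with y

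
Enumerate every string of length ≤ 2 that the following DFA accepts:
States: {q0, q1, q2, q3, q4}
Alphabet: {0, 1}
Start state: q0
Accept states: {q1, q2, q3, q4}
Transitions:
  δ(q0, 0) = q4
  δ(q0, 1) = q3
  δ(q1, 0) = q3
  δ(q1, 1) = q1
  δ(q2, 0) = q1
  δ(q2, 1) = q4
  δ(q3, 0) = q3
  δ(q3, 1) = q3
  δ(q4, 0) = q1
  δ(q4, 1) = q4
0, 1, 00, 01, 10, 11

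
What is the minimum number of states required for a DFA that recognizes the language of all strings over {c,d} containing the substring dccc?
By Myhill–Nerode, count the distinguishable equivalence classes: 5 classes — one per longest suffix of the input that is a prefix of 'dccc' (lengths 0 through 3), plus an absorbing 'already seen dccc' class.
5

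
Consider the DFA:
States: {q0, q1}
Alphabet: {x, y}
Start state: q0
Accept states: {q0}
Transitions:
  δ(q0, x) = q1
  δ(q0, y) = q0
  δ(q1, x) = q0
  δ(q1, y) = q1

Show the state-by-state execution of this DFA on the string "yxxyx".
read 'y': q0 → q0
  read 'x': q0 → q1
  read 'x': q1 → q0
  read 'y': q0 → q0
  read 'x': q0 → q1
q0 -> q0 -> q1 -> q0 -> q0 -> q1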